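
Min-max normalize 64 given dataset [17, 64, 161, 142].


min=17, max=161
(64-17)/(161-17) = 47/144 = 0.3264

0.3264


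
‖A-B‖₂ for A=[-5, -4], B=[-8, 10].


d = √((-5+ 8)² + (-4-10)²)
  = √(9 + 196)
  = √205 = 14.3178

14.3178


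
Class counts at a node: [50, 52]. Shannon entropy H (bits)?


Probabilities: [50/102, 52/102] ≈ [0.4902, 0.5098]
H = -((50/102)·log₂(50/102) + (52/102)·log₂(52/102))
  = 0.9997 bits

0.9997 bits


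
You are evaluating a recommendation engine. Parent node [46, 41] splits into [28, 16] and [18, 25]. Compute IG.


Parent = [46, 41], H_parent = 0.9976
H_left = 0.9457 (n=44), H_right = 0.9808 (n=43)
H_children = (44/87)·0.9457 + (43/87)·0.9808 = 0.963
IG = 0.9976 - 0.963 = 0.0346

0.0346


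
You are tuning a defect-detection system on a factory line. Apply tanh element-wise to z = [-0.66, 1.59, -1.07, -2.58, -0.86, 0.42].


tanh(-0.66) = -0.5784
tanh(1.59) = 0.9201
tanh(-1.07) = -0.7895
tanh(-2.58) = -0.9886
tanh(-0.86) = -0.6963
tanh(0.42) = 0.3969
result = [-0.5784, 0.9201, -0.7895, -0.9886, -0.6963, 0.3969]

[-0.5784, 0.9201, -0.7895, -0.9886, -0.6963, 0.3969]


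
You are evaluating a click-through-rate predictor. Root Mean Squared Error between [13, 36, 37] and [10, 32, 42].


MSE = 50/3 = 16.6667
RMSE = √(50/3) = 4.0825

4.0825


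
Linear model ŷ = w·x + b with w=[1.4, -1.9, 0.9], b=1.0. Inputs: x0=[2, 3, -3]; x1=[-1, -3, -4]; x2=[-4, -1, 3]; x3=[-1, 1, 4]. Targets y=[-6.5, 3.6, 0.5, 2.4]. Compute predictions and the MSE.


ŷ0 = (1.4)·(2) + (-1.9)·(3) + (0.9)·(-3) + 1.0 = -4.6
ŷ1 = (1.4)·(-1) + (-1.9)·(-3) + (0.9)·(-4) + 1.0 = 1.7
ŷ2 = (1.4)·(-4) + (-1.9)·(-1) + (0.9)·(3) + 1.0 = 0.0
ŷ3 = (1.4)·(-1) + (-1.9)·(1) + (0.9)·(4) + 1.0 = 1.3
errors² = [3.61, 3.61, 0.25, 1.21]
MSE = 8.6800/4 = 2.17

2.17


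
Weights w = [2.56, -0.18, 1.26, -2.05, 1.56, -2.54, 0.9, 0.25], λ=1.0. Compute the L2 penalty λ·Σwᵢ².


‖w‖₂² = (2.56)² + (-0.18)² + (1.26)² + (-2.05)² + (1.56)² + (-2.54)² + (0.9)² + (0.25)²
     = 6.5536 + 0.0324 + 1.5876 + 4.2025 + 2.4336 + 6.4516 + 0.81 + 0.0625
     = 22.1338
λ·‖w‖₂² = 1.0·22.1338 = 22.1338

22.1338


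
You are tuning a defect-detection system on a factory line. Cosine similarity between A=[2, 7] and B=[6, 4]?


A·B = 2·6 + 7·4 = 40
‖A‖ = √53 = 7.2801, ‖B‖ = √52 = 7.2111
cos = 40/(√53·√52) = 40/√2756 = 0.7619

0.7619


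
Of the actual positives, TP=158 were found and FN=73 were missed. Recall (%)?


Recall = TP/(TP+FN)
= 158/(158+73)
= 158/231 = 68.4%

68.4%


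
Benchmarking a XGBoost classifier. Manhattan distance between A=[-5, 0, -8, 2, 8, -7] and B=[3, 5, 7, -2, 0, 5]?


d = |-5-3| + |0-5| + |-8-7| + |2+ 2| + |8-0| + |-7-5|
  = 8 + 5 + 15 + 4 + 8 + 12
  = 52

52


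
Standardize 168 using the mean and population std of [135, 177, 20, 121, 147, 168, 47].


μ = 116.4286, σ = 55.7388
z = (168 - 116.4286)/55.7388 = 0.9252

0.9252


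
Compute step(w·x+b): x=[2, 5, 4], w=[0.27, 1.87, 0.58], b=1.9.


z = (2)·(0.27) + (5)·(1.87) + (4)·(0.58) + 1.9
  = 14.11
step(z) = 1 (z≥0)

1


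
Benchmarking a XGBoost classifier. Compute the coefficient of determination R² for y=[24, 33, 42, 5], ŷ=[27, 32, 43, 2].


ȳ = 26
SS_res = Σ(y-ŷ)² = 20
SS_tot = Σ(y-ȳ)² = 750
R² = 1 - SS_res/SS_tot = 1 - 0.0267 = 0.9733

0.9733


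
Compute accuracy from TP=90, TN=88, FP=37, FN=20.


Accuracy = (TP+TN)/(TP+TN+FP+FN)
= (90+88)/(235)
= 178/235 = 75.74%

75.74%


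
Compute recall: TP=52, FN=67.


Recall = TP/(TP+FN)
= 52/(52+67)
= 52/119 = 43.7%

43.7%


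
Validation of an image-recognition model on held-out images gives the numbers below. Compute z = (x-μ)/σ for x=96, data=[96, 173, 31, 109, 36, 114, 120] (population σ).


μ = 97, σ = 46.0062
z = (96 - 97)/46.0062 = -0.0217

-0.0217


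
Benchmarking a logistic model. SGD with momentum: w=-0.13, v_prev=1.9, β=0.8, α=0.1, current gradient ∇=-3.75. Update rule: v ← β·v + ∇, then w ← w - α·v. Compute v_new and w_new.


v_new = 0.8·1.9 - 3.75 = 1.52 - 3.75 = -2.23
w_new = -0.13 - 0.1·-2.23 = -0.13 + 0.223 = 0.093

v_new=-2.23, w_new=0.093


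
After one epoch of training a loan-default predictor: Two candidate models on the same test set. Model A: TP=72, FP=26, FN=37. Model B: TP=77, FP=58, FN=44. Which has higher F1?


Model A: P=72/98=0.7347, R=72/109=0.6606, F1=2PR/(P+R)=2TP/(2TP+FP+FN)=144/207=0.6957
Model B: P=77/135=0.5704, R=77/121=0.6364, F1=2PR/(P+R)=2TP/(2TP+FP+FN)=154/256=0.6016
0.6957 > 0.6016 → Model A

Model A


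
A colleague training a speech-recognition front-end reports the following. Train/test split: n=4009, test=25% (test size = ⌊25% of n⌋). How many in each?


Test = ⌊4009·25/100⌋ = 1002
Train = 4009 - 1002 = 3007

Train: 3007, Test: 1002


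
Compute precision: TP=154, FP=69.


Precision = TP/(TP+FP)
= 154/(154+69)
= 154/223 = 69.06%

69.06%


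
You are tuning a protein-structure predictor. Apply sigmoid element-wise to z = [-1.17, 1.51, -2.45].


σ(-1.17) = 1/(1+e^1.17) = 0.2369
σ(1.51) = 1/(1+e^-1.51) = 0.8191
σ(-2.45) = 1/(1+e^2.45) = 0.0794
result = [0.2369, 0.8191, 0.0794]

[0.2369, 0.8191, 0.0794]


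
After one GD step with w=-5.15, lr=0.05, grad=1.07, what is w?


w_new = w - α·∇
= -5.15 - 0.05·1.07
= -5.15 - 0.0535
= -5.2035

-5.2035


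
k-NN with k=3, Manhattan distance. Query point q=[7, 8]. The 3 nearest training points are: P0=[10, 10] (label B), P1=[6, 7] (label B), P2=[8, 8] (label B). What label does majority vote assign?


d(q,P0) = 5  (label B)
d(q,P1) = 2  (label B)
d(q,P2) = 1  (label B)
Votes: A=0, B=3
Majority → B

B


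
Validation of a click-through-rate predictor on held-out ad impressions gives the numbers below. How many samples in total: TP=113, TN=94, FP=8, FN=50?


Total = TP + TN + FP + FN
= 113 + 94 + 8 + 50
= 265
(Predicted positive: 121, predicted negative: 144)

265


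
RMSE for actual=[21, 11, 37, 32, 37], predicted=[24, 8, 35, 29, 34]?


MSE = 40/5 = 8
RMSE = √(40/5) = 2.8284

2.8284


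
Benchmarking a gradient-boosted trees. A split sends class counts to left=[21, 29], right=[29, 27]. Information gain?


Parent = [50, 56], H_parent = 0.9977
H_left = 0.9815 (n=50), H_right = 0.9991 (n=56)
H_children = (50/106)·0.9815 + (56/106)·0.9991 = 0.9908
IG = 0.9977 - 0.9908 = 0.0069

0.0069


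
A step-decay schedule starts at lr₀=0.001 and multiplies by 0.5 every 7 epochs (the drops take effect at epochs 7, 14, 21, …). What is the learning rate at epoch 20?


n_drops = ⌊20/7⌋ = 2
lr = 0.001·0.5^2 = 0.001·0.25 = 0.00025

0.00025


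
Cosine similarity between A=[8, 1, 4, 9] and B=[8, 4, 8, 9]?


A·B = 8·8 + 1·4 + 4·8 + 9·9 = 181
‖A‖ = √162 = 12.7279, ‖B‖ = √225 = 15
cos = 181/(√162·√225) = 181/√36450 = 0.948

0.948


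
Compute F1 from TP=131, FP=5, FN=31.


Precision = 131/136 = 0.9632
Recall = 131/162 = 0.8086
F1 = 2·P·R/(P+R) = 2·TP/(2·TP+FP+FN) = 262/(262+5+31) = 262/298 = 0.8792

0.8792


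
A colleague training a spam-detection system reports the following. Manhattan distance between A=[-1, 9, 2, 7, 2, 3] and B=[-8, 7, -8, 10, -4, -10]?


d = |-1+ 8| + |9-7| + |2+ 8| + |7-10| + |2+ 4| + |3+ 10|
  = 7 + 2 + 10 + 3 + 6 + 13
  = 41

41


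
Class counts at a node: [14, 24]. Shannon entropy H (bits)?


Probabilities: [14/38, 24/38] ≈ [0.3684, 0.6316]
H = -((14/38)·log₂(14/38) + (24/38)·log₂(24/38))
  = 0.9495 bits

0.9495 bits


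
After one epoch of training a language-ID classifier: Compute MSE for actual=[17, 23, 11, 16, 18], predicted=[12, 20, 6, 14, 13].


Squared errors: (17-12)²=25, (23-20)²=9, (11-6)²=25, (16-14)²=4, (18-13)²=25
Sum = 88
MSE = 88/5 = 88/5

88/5


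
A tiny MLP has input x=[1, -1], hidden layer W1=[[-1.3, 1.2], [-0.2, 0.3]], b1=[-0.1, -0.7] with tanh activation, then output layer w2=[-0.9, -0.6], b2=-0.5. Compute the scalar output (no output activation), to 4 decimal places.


z1[0] = (-1.3)·(1) + (1.2)·(-1) - 0.1 = -2.6
z1[1] = (-0.2)·(1) + (0.3)·(-1) - 0.7 = -1.2
h = tanh(z1) = [-0.989, -0.8337]
output = (-0.9)·(-0.989) + (-0.6)·(-0.8337) - 0.5 = 0.8903

0.8903


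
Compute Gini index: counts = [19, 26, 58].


Probabilities: [19/103, 26/103, 58/103] ≈ [0.1845, 0.2524, 0.5631]
Σpᵢ² = (361 + 676 + 3364)/103² = 4401/10609
Gini = 1 - Σpᵢ² = 1 - 4401/10609 = 0.5852

0.5852


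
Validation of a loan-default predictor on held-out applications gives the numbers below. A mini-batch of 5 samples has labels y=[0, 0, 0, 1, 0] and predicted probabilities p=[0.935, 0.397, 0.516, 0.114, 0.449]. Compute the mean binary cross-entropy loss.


L[0] = -ln(1-0.935) = -ln(0.065) = 2.7334
L[1] = -ln(1-0.397) = -ln(0.603) = 0.5058
L[2] = -ln(1-0.516) = -ln(0.484) = 0.7257
L[3] = -ln(0.114) = 2.1716
L[4] = -ln(1-0.449) = -ln(0.551) = 0.596
mean = (2.7334 + 0.5058 + 0.7257 + 2.1716 + 0.596)/5 = 1.3465

1.3465


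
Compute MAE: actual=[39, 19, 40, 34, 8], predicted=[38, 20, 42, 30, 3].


Absolute errors: |39-38|=1, |19-20|=1, |40-42|=2, |34-30|=4, |8-3|=5
Sum = 13
MAE = 13/5 = 13/5

13/5


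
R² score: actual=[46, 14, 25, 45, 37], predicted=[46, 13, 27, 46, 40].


ȳ = 33.4
SS_res = Σ(y-ŷ)² = 15
SS_tot = Σ(y-ȳ)² = 753.2
R² = 1 - SS_res/SS_tot = 1 - 0.0199 = 0.9801

0.9801


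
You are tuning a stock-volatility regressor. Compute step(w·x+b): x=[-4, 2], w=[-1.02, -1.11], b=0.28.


z = (-4)·(-1.02) + (2)·(-1.11) + 0.28
  = 2.14
step(z) = 1 (z≥0)

1


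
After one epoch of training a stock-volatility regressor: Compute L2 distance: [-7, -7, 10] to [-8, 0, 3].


d = √((-7+ 8)² + (-7-0)² + (10-3)²)
  = √(1 + 49 + 49)
  = √99 = 9.9499

9.9499


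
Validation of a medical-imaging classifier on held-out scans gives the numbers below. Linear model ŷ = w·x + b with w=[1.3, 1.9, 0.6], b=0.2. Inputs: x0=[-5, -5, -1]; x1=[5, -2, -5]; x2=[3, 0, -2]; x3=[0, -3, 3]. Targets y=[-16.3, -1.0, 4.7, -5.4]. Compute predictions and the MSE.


ŷ0 = (1.3)·(-5) + (1.9)·(-5) + (0.6)·(-1) + 0.2 = -16.4
ŷ1 = (1.3)·(5) + (1.9)·(-2) + (0.6)·(-5) + 0.2 = -0.1
ŷ2 = (1.3)·(3) + (1.9)·(0) + (0.6)·(-2) + 0.2 = 2.9
ŷ3 = (1.3)·(0) + (1.9)·(-3) + (0.6)·(3) + 0.2 = -3.7
errors² = [0.01, 0.81, 3.24, 2.89]
MSE = 6.9500/4 = 1.7375

1.7375


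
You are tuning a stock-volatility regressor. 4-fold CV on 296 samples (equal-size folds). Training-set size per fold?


Fold size = 296/4 = 74
Training per fold = 296 - 74 = 222

222


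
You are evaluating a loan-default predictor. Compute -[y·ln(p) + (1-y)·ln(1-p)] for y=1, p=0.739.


BCE = -[y·ln(p) + (1-y)·ln(1-p)]
= -1·ln(0.739) - 0
= -ln(0.739) = 0.3025

0.3025


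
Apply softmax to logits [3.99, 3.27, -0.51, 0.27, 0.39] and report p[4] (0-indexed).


Exponentials: e^3.99=54.0549, e^3.27=26.3113, e^-0.51=0.6005, e^0.27=1.31, e^0.39=1.477
Sum = 83.7537
Softmax = [0.6454, 0.3142, 0.0072, 0.0156, 0.0176]
p[4] = 1.477/83.7537 = 0.0176

0.0176


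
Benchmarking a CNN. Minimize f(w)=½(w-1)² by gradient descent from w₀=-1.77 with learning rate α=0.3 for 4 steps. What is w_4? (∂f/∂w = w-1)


step 1: grad = -1.77-1 = -2.77; w = -1.77 - 0.3·(-2.77) = -0.939
step 2: grad = -0.939-1 = -1.939; w = -0.939 - 0.3·(-1.939) = -0.3573
step 3: grad = -0.3573-1 = -1.3573; w = -0.3573 - 0.3·(-1.3573) = 0.04989
step 4: grad = 0.04989-1 = -0.95011; w = 0.04989 - 0.3·(-0.95011) = 0.334923

0.334923


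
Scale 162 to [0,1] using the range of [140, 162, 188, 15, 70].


min=15, max=188
(162-15)/(188-15) = 147/173 = 0.8497

0.8497


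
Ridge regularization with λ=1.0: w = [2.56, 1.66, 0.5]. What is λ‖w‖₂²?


‖w‖₂² = (2.56)² + (1.66)² + (0.5)²
     = 6.5536 + 2.7556 + 0.25
     = 9.5592
λ·‖w‖₂² = 1.0·9.5592 = 9.5592

9.5592


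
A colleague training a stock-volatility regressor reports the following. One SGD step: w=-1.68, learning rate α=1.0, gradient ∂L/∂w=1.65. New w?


w_new = w - α·∇
= -1.68 - 1.0·1.65
= -1.68 - 1.65
= -3.33

-3.33


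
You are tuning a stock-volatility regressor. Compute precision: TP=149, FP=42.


Precision = TP/(TP+FP)
= 149/(149+42)
= 149/191 = 78.01%

78.01%


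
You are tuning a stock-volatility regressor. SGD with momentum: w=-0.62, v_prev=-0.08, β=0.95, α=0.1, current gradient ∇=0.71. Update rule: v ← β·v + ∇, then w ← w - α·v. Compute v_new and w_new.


v_new = 0.95·-0.08 + 0.71 = -0.076 + 0.71 = 0.634
w_new = -0.62 - 0.1·0.634 = -0.62 - 0.0634 = -0.6834

v_new=0.634, w_new=-0.6834


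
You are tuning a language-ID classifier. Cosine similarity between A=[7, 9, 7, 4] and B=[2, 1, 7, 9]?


A·B = 7·2 + 9·1 + 7·7 + 4·9 = 108
‖A‖ = √195 = 13.9642, ‖B‖ = √135 = 11.619
cos = 108/(√195·√135) = 108/√26325 = 0.6656

0.6656


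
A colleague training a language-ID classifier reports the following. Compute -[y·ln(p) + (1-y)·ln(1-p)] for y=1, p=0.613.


BCE = -[y·ln(p) + (1-y)·ln(1-p)]
= -1·ln(0.613) - 0
= -ln(0.613) = 0.4894

0.4894


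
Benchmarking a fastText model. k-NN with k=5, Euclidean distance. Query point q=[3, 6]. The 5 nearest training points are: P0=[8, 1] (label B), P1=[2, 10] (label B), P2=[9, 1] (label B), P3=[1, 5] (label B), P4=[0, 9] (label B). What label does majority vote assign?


d(q,P0) = 7.0711  (label B)
d(q,P1) = 4.1231  (label B)
d(q,P2) = 7.8102  (label B)
d(q,P3) = 2.2361  (label B)
d(q,P4) = 4.2426  (label B)
Votes: A=0, B=5
Majority → B

B


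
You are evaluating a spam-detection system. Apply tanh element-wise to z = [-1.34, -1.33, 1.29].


tanh(-1.34) = -0.8717
tanh(-1.33) = -0.8692
tanh(1.29) = 0.8591
result = [-0.8717, -0.8692, 0.8591]

[-0.8717, -0.8692, 0.8591]


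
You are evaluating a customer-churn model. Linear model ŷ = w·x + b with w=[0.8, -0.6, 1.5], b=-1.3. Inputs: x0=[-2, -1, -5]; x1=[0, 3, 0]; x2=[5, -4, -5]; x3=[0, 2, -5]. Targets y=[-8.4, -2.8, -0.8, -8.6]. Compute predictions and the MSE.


ŷ0 = (0.8)·(-2) + (-0.6)·(-1) + (1.5)·(-5) - 1.3 = -9.8
ŷ1 = (0.8)·(0) + (-0.6)·(3) + (1.5)·(0) - 1.3 = -3.1
ŷ2 = (0.8)·(5) + (-0.6)·(-4) + (1.5)·(-5) - 1.3 = -2.4
ŷ3 = (0.8)·(0) + (-0.6)·(2) + (1.5)·(-5) - 1.3 = -10.0
errors² = [1.96, 0.09, 2.56, 1.96]
MSE = 6.5700/4 = 1.6425

1.6425


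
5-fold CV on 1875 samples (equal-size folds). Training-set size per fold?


Fold size = 1875/5 = 375
Training per fold = 1875 - 375 = 1500

1500


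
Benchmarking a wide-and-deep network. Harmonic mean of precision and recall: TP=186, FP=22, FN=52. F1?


Precision = 186/208 = 0.8942
Recall = 186/238 = 0.7815
F1 = 2·P·R/(P+R) = 2·TP/(2·TP+FP+FN) = 372/(372+22+52) = 372/446 = 0.8341

0.8341


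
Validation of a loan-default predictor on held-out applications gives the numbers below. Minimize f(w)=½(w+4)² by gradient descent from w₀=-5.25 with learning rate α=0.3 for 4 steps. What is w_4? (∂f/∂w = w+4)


step 1: grad = -5.25+4 = -1.25; w = -5.25 - 0.3·(-1.25) = -4.875
step 2: grad = -4.875+4 = -0.875; w = -4.875 - 0.3·(-0.875) = -4.6125
step 3: grad = -4.6125+4 = -0.6125; w = -4.6125 - 0.3·(-0.6125) = -4.42875
step 4: grad = -4.42875+4 = -0.42875; w = -4.42875 - 0.3·(-0.42875) = -4.300125

-4.300125


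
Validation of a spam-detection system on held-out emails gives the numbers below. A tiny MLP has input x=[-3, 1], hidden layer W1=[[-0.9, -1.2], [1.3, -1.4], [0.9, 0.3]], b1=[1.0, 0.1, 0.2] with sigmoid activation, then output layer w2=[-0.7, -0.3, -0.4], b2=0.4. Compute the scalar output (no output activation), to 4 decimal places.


z1[0] = (-0.9)·(-3) + (-1.2)·(1) + 1.0 = 2.5
z1[1] = (1.3)·(-3) + (-1.4)·(1) + 0.1 = -5.2
z1[2] = (0.9)·(-3) + (0.3)·(1) + 0.2 = -2.2
h = sigmoid(z1) = [0.9241, 0.0055, 0.0998]
output = (-0.7)·(0.9241) + (-0.3)·(0.0055) + (-0.4)·(0.0998) + 0.4 = -0.2884

-0.2884


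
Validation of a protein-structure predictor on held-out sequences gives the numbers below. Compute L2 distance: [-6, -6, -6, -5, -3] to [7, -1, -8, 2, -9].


d = √((-6-7)² + (-6+ 1)² + (-6+ 8)² + (-5-2)² + (-3+ 9)²)
  = √(169 + 25 + 4 + 49 + 36)
  = √283 = 16.8226

16.8226


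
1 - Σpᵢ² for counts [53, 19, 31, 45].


Probabilities: [53/148, 19/148, 31/148, 45/148] ≈ [0.3581, 0.1284, 0.2095, 0.3041]
Σpᵢ² = (2809 + 361 + 961 + 2025)/148² = 6156/21904
Gini = 1 - Σpᵢ² = 1 - 6156/21904 = 0.719

0.719


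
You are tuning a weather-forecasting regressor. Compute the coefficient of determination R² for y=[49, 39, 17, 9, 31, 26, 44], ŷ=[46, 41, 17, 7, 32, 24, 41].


ȳ = 30.7143
SS_res = Σ(y-ŷ)² = 31
SS_tot = Σ(y-ȳ)² = 1261.43
R² = 1 - SS_res/SS_tot = 1 - 0.0246 = 0.9754

0.9754


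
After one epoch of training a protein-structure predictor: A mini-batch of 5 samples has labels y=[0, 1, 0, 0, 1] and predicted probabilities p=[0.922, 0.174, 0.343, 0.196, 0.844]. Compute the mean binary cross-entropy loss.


L[0] = -ln(1-0.922) = -ln(0.078) = 2.551
L[1] = -ln(0.174) = 1.7487
L[2] = -ln(1-0.343) = -ln(0.657) = 0.4201
L[3] = -ln(1-0.196) = -ln(0.804) = 0.2182
L[4] = -ln(0.844) = 0.1696
mean = (2.551 + 1.7487 + 0.4201 + 0.2182 + 0.1696)/5 = 1.0215

1.0215


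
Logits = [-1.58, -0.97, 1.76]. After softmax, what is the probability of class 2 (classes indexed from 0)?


Exponentials: e^-1.58=0.206, e^-0.97=0.3791, e^1.76=5.8124
Sum = 6.3975
Softmax = [0.0322, 0.0593, 0.9085]
p[2] = 5.8124/6.3975 = 0.9085

0.9085


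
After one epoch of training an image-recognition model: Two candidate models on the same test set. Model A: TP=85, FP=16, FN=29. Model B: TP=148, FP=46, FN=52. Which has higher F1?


Model A: P=85/101=0.8416, R=85/114=0.7456, F1=2PR/(P+R)=2TP/(2TP+FP+FN)=170/215=0.7907
Model B: P=148/194=0.7629, R=148/200=0.74, F1=2PR/(P+R)=2TP/(2TP+FP+FN)=296/394=0.7513
0.7907 > 0.7513 → Model A

Model A


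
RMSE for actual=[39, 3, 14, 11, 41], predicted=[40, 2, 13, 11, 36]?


MSE = 28/5 = 5.6
RMSE = √(28/5) = 2.3664

2.3664


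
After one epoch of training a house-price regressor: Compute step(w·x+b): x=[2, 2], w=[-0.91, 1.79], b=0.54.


z = (2)·(-0.91) + (2)·(1.79) + 0.54
  = 2.3
step(z) = 1 (z≥0)

1


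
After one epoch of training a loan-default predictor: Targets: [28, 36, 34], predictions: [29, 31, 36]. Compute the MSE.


Squared errors: (28-29)²=1, (36-31)²=25, (34-36)²=4
Sum = 30
MSE = 30/3 = 10

10


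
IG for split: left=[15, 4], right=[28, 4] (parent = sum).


Parent = [43, 8], H_parent = 0.6268
H_left = 0.7425 (n=19), H_right = 0.5436 (n=32)
H_children = (19/51)·0.7425 + (32/51)·0.5436 = 0.6177
IG = 0.6268 - 0.6177 = 0.0091

0.0091


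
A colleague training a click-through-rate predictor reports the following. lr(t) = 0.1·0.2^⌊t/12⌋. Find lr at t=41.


n_drops = ⌊41/12⌋ = 3
lr = 0.1·0.2^3 = 0.1·0.008 = 0.0008

0.0008


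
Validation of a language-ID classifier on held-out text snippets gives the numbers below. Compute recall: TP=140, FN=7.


Recall = TP/(TP+FN)
= 140/(140+7)
= 140/147 = 95.24%

95.24%


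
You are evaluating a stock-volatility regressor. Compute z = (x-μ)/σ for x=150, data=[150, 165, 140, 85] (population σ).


μ = 135, σ = 30.2076
z = (150 - 135)/30.2076 = 0.4966

0.4966


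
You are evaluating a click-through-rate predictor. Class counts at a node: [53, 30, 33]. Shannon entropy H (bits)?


Probabilities: [53/116, 30/116, 33/116] ≈ [0.4569, 0.2586, 0.2845]
H = -((53/116)·log₂(53/116) + (30/116)·log₂(30/116) + (33/116)·log₂(33/116))
  = 1.5368 bits

1.5368 bits


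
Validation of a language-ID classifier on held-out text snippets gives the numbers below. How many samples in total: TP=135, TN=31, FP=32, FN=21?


Total = TP + TN + FP + FN
= 135 + 31 + 32 + 21
= 219
(Predicted positive: 167, predicted negative: 52)

219


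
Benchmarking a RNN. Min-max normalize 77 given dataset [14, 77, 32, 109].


min=14, max=109
(77-14)/(109-14) = 63/95 = 0.6632

0.6632


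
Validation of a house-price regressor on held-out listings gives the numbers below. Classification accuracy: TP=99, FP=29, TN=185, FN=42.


Accuracy = (TP+TN)/(TP+TN+FP+FN)
= (99+185)/(355)
= 284/355 = 80.0%

80.0%


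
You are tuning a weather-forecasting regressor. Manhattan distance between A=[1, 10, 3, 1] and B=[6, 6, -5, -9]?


d = |1-6| + |10-6| + |3+ 5| + |1+ 9|
  = 5 + 4 + 8 + 10
  = 27

27


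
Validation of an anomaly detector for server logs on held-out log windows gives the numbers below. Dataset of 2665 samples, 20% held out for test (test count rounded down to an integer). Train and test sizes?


Test = ⌊2665·20/100⌋ = 533
Train = 2665 - 533 = 2132

Train: 2132, Test: 533


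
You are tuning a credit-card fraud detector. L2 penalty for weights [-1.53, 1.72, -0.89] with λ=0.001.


‖w‖₂² = (-1.53)² + (1.72)² + (-0.89)²
     = 2.3409 + 2.9584 + 0.7921
     = 6.0914
λ·‖w‖₂² = 0.001·6.0914 = 0.006091

0.006091


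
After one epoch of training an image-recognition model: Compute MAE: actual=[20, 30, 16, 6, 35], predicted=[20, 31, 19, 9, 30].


Absolute errors: |20-20|=0, |30-31|=1, |16-19|=3, |6-9|=3, |35-30|=5
Sum = 12
MAE = 12/5 = 12/5

12/5


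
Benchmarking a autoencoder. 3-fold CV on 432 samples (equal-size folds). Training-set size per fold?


Fold size = 432/3 = 144
Training per fold = 432 - 144 = 288

288


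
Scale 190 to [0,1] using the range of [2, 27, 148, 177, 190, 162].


min=2, max=190
(190-2)/(190-2) = 188/188 = 1.0

1.0


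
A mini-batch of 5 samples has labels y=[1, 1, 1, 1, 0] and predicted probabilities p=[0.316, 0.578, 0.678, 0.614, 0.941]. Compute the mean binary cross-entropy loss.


L[0] = -ln(0.316) = 1.152
L[1] = -ln(0.578) = 0.5482
L[2] = -ln(0.678) = 0.3886
L[3] = -ln(0.614) = 0.4878
L[4] = -ln(1-0.941) = -ln(0.059) = 2.8302
mean = (1.152 + 0.5482 + 0.3886 + 0.4878 + 2.8302)/5 = 1.0814

1.0814


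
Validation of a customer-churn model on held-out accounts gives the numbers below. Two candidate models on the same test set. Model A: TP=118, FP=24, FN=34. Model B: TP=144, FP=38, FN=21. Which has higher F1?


Model A: P=118/142=0.831, R=118/152=0.7763, F1=2PR/(P+R)=2TP/(2TP+FP+FN)=236/294=0.8027
Model B: P=144/182=0.7912, R=144/165=0.8727, F1=2PR/(P+R)=2TP/(2TP+FP+FN)=288/347=0.83
0.8027 < 0.83 → Model B

Model B


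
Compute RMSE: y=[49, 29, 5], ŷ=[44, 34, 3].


MSE = 54/3 = 18
RMSE = √(54/3) = 4.2426

4.2426


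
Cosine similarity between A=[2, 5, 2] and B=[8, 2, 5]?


A·B = 2·8 + 5·2 + 2·5 = 36
‖A‖ = √33 = 5.7446, ‖B‖ = √93 = 9.6437
cos = 36/(√33·√93) = 36/√3069 = 0.6498

0.6498


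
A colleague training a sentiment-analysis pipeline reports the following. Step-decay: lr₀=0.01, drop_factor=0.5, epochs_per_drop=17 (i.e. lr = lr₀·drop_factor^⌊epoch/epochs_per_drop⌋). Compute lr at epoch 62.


n_drops = ⌊62/17⌋ = 3
lr = 0.01·0.5^3 = 0.01·0.125 = 0.00125

0.00125


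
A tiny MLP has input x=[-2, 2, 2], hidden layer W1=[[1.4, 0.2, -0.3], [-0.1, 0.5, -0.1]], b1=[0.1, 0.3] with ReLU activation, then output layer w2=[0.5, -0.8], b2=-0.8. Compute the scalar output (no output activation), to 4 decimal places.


z1[0] = (1.4)·(-2) + (0.2)·(2) + (-0.3)·(2) + 0.1 = -2.9
z1[1] = (-0.1)·(-2) + (0.5)·(2) + (-0.1)·(2) + 0.3 = 1.3
h = ReLU(z1) = [0.0, 1.3]
output = (0.5)·(0.0) + (-0.8)·(1.3) - 0.8 = -1.84

-1.84


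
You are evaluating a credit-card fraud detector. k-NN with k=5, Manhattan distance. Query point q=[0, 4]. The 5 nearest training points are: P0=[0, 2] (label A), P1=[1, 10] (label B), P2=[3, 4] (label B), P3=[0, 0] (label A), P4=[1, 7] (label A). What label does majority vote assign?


d(q,P0) = 2  (label A)
d(q,P1) = 7  (label B)
d(q,P2) = 3  (label B)
d(q,P3) = 4  (label A)
d(q,P4) = 4  (label A)
Votes: A=3, B=2
Majority → A

A


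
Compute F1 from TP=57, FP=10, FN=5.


Precision = 57/67 = 0.8507
Recall = 57/62 = 0.9194
F1 = 2·P·R/(P+R) = 2·TP/(2·TP+FP+FN) = 114/(114+10+5) = 114/129 = 0.8837

0.8837


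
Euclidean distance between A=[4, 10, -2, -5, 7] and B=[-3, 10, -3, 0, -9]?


d = √((4+ 3)² + (10-10)² + (-2+ 3)² + (-5-0)² + (7+ 9)²)
  = √(49 + 0 + 1 + 25 + 256)
  = √331 = 18.1934

18.1934


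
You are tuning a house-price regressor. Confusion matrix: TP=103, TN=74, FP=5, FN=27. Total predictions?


Total = TP + TN + FP + FN
= 103 + 74 + 5 + 27
= 209
(Predicted positive: 108, predicted negative: 101)

209


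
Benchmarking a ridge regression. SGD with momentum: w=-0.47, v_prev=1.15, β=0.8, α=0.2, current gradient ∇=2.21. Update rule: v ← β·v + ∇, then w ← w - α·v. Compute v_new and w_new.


v_new = 0.8·1.15 + 2.21 = 0.92 + 2.21 = 3.13
w_new = -0.47 - 0.2·3.13 = -0.47 - 0.626 = -1.096

v_new=3.13, w_new=-1.096


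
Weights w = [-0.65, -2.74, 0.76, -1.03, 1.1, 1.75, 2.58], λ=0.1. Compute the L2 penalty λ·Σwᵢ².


‖w‖₂² = (-0.65)² + (-2.74)² + (0.76)² + (-1.03)² + (1.1)² + (1.75)² + (2.58)²
     = 0.4225 + 7.5076 + 0.5776 + 1.0609 + 1.21 + 3.0625 + 6.6564
     = 20.4975
λ·‖w‖₂² = 0.1·20.4975 = 2.04975

2.04975


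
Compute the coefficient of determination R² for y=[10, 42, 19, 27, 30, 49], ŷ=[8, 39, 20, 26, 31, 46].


ȳ = 29.5
SS_res = Σ(y-ŷ)² = 25
SS_tot = Σ(y-ȳ)² = 1033.5
R² = 1 - SS_res/SS_tot = 1 - 0.0242 = 0.9758

0.9758


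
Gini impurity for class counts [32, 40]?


Probabilities: [32/72, 40/72] ≈ [0.4444, 0.5556]
Σpᵢ² = (1024 + 1600)/72² = 2624/5184
Gini = 1 - Σpᵢ² = 1 - 2624/5184 = 0.4938

0.4938


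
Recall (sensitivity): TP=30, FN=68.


Recall = TP/(TP+FN)
= 30/(30+68)
= 30/98 = 30.61%

30.61%


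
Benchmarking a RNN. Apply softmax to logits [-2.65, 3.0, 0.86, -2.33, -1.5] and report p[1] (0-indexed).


Exponentials: e^-2.65=0.0707, e^3.0=20.0855, e^0.86=2.3632, e^-2.33=0.0973, e^-1.5=0.2231
Sum = 22.8398
Softmax = [0.0031, 0.8794, 0.1035, 0.0043, 0.0098]
p[1] = 20.0855/22.8398 = 0.8794

0.8794


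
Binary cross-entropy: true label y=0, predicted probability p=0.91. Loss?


BCE = -[y·ln(p) + (1-y)·ln(1-p)]
= -0 - 1·ln(1-0.91)
= -ln(0.09) = 2.4079

2.4079


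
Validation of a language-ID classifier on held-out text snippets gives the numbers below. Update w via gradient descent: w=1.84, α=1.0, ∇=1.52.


w_new = w - α·∇
= 1.84 - 1.0·1.52
= 1.84 - 1.52
= 0.32

0.32


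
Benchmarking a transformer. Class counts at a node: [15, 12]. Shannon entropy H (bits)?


Probabilities: [15/27, 12/27] ≈ [0.5556, 0.4444]
H = -((15/27)·log₂(15/27) + (12/27)·log₂(12/27))
  = 0.9911 bits

0.9911 bits


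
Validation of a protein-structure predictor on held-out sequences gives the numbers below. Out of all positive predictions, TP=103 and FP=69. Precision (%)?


Precision = TP/(TP+FP)
= 103/(103+69)
= 103/172 = 59.88%

59.88%


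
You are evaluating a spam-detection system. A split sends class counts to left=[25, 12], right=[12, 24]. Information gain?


Parent = [37, 36], H_parent = 0.9999
H_left = 0.909 (n=37), H_right = 0.9183 (n=36)
H_children = (37/73)·0.909 + (36/73)·0.9183 = 0.9136
IG = 0.9999 - 0.9136 = 0.0863

0.0863


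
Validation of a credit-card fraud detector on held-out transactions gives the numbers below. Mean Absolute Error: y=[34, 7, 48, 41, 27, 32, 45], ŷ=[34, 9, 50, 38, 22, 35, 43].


Absolute errors: |34-34|=0, |7-9|=2, |48-50|=2, |41-38|=3, |27-22|=5, |32-35|=3, |45-43|=2
Sum = 17
MAE = 17/7 = 17/7

17/7


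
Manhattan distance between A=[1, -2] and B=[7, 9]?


d = |1-7| + |-2-9|
  = 6 + 11
  = 17

17


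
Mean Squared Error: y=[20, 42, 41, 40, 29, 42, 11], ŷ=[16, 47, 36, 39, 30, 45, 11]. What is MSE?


Squared errors: (20-16)²=16, (42-47)²=25, (41-36)²=25, (40-39)²=1, (29-30)²=1, (42-45)²=9, (11-11)²=0
Sum = 77
MSE = 77/7 = 11

11


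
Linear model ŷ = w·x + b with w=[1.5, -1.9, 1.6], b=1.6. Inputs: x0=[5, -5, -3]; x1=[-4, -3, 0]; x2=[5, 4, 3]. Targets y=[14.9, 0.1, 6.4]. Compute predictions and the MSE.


ŷ0 = (1.5)·(5) + (-1.9)·(-5) + (1.6)·(-3) + 1.6 = 13.8
ŷ1 = (1.5)·(-4) + (-1.9)·(-3) + (1.6)·(0) + 1.6 = 1.3
ŷ2 = (1.5)·(5) + (-1.9)·(4) + (1.6)·(3) + 1.6 = 6.3
errors² = [1.21, 1.44, 0.01]
MSE = 2.6600/3 = 0.8867

0.8867


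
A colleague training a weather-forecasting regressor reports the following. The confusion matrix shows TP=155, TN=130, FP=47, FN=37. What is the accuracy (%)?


Accuracy = (TP+TN)/(TP+TN+FP+FN)
= (155+130)/(369)
= 285/369 = 77.24%

77.24%


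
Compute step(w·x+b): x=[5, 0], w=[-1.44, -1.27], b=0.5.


z = (5)·(-1.44) + (0)·(-1.27) + 0.5
  = -6.7
step(z) = 0 (z<0)

0


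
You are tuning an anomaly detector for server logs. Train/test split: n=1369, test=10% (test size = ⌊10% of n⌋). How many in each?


Test = ⌊1369·10/100⌋ = 136
Train = 1369 - 136 = 1233

Train: 1233, Test: 136


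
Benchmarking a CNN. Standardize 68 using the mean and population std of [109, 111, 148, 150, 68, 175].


μ = 126.8333, σ = 34.9639
z = (68 - 126.8333)/34.9639 = -1.6827

-1.6827


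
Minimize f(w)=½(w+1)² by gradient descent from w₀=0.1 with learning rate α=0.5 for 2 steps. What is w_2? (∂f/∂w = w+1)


step 1: grad = 0.1+1 = 1.1; w = 0.1 - 0.5·(1.1) = -0.45
step 2: grad = -0.45+1 = 0.55; w = -0.45 - 0.5·(0.55) = -0.725

-0.725


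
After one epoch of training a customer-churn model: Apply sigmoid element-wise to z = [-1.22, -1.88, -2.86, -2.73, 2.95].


σ(-1.22) = 1/(1+e^1.22) = 0.2279
σ(-1.88) = 1/(1+e^1.88) = 0.1324
σ(-2.86) = 1/(1+e^2.86) = 0.0542
σ(-2.73) = 1/(1+e^2.73) = 0.0612
σ(2.95) = 1/(1+e^-2.95) = 0.9503
result = [0.2279, 0.1324, 0.0542, 0.0612, 0.9503]

[0.2279, 0.1324, 0.0542, 0.0612, 0.9503]


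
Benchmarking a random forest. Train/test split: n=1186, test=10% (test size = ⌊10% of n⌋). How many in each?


Test = ⌊1186·10/100⌋ = 118
Train = 1186 - 118 = 1068

Train: 1068, Test: 118


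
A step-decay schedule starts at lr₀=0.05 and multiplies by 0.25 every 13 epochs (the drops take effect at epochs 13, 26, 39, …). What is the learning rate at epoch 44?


n_drops = ⌊44/13⌋ = 3
lr = 0.05·0.25^3 = 0.05·0.015625 = 0.00078125

0.00078125


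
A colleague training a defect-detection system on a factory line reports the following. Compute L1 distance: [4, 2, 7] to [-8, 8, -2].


d = |4+ 8| + |2-8| + |7+ 2|
  = 12 + 6 + 9
  = 27

27


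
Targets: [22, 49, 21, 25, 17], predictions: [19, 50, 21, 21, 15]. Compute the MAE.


Absolute errors: |22-19|=3, |49-50|=1, |21-21|=0, |25-21|=4, |17-15|=2
Sum = 10
MAE = 10/5 = 2

2


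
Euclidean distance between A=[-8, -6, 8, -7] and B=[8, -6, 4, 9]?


d = √((-8-8)² + (-6+ 6)² + (8-4)² + (-7-9)²)
  = √(256 + 0 + 16 + 256)
  = √528 = 22.9783

22.9783


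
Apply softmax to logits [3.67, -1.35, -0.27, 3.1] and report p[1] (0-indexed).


Exponentials: e^3.67=39.2519, e^-1.35=0.2592, e^-0.27=0.7634, e^3.1=22.198
Sum = 62.4725
Softmax = [0.6283, 0.0041, 0.0122, 0.3553]
p[1] = 0.2592/62.4725 = 0.0041

0.0041


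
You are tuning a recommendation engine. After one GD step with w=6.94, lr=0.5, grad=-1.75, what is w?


w_new = w - α·∇
= 6.94 - 0.5·-1.75
= 6.94 + 0.875
= 7.815

7.815


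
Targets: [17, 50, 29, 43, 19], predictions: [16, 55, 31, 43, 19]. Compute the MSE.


Squared errors: (17-16)²=1, (50-55)²=25, (29-31)²=4, (43-43)²=0, (19-19)²=0
Sum = 30
MSE = 30/5 = 6

6


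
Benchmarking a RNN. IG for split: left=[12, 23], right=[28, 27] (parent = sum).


Parent = [40, 50], H_parent = 0.9911
H_left = 0.9275 (n=35), H_right = 0.9998 (n=55)
H_children = (35/90)·0.9275 + (55/90)·0.9998 = 0.9717
IG = 0.9911 - 0.9717 = 0.0194

0.0194


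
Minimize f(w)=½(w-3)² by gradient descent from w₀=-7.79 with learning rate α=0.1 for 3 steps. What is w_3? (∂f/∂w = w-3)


step 1: grad = -7.79-3 = -10.79; w = -7.79 - 0.1·(-10.79) = -6.711
step 2: grad = -6.711-3 = -9.711; w = -6.711 - 0.1·(-9.711) = -5.7399
step 3: grad = -5.7399-3 = -8.7399; w = -5.7399 - 0.1·(-8.7399) = -4.86591

-4.86591


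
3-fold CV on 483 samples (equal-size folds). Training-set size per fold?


Fold size = 483/3 = 161
Training per fold = 483 - 161 = 322

322


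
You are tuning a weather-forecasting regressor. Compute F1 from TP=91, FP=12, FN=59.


Precision = 91/103 = 0.8835
Recall = 91/150 = 0.6067
F1 = 2·P·R/(P+R) = 2·TP/(2·TP+FP+FN) = 182/(182+12+59) = 182/253 = 0.7194

0.7194


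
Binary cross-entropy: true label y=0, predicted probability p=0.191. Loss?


BCE = -[y·ln(p) + (1-y)·ln(1-p)]
= -0 - 1·ln(1-0.191)
= -ln(0.809) = 0.212

0.212


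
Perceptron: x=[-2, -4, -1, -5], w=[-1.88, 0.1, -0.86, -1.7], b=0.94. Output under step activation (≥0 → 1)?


z = (-2)·(-1.88) + (-4)·(0.1) + (-1)·(-0.86) + (-5)·(-1.7) + 0.94
  = 13.66
step(z) = 1 (z≥0)

1


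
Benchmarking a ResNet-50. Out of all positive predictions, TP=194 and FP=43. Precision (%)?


Precision = TP/(TP+FP)
= 194/(194+43)
= 194/237 = 81.86%

81.86%


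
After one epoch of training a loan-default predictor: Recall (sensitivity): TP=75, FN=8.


Recall = TP/(TP+FN)
= 75/(75+8)
= 75/83 = 90.36%

90.36%


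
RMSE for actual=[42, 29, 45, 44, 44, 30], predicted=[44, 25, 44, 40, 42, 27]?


MSE = 50/6 = 8.3333
RMSE = √(50/6) = 2.8868

2.8868


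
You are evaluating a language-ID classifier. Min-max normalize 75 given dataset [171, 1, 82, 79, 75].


min=1, max=171
(75-1)/(171-1) = 74/170 = 0.4353

0.4353


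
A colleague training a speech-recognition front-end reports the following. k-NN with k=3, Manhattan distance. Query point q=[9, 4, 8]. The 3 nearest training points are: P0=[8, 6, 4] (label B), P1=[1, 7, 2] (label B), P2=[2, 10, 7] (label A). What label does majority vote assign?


d(q,P0) = 7  (label B)
d(q,P1) = 17  (label B)
d(q,P2) = 14  (label A)
Votes: A=1, B=2
Majority → B

B


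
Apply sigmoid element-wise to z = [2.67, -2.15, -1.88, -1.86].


σ(2.67) = 1/(1+e^-2.67) = 0.9352
σ(-2.15) = 1/(1+e^2.15) = 0.1043
σ(-1.88) = 1/(1+e^1.88) = 0.1324
σ(-1.86) = 1/(1+e^1.86) = 0.1347
result = [0.9352, 0.1043, 0.1324, 0.1347]

[0.9352, 0.1043, 0.1324, 0.1347]


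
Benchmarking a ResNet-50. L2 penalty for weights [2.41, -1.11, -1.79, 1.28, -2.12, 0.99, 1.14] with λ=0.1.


‖w‖₂² = (2.41)² + (-1.11)² + (-1.79)² + (1.28)² + (-2.12)² + (0.99)² + (1.14)²
     = 5.8081 + 1.2321 + 3.2041 + 1.6384 + 4.4944 + 0.9801 + 1.2996
     = 18.6568
λ·‖w‖₂² = 0.1·18.6568 = 1.86568

1.86568


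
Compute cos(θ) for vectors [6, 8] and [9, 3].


A·B = 6·9 + 8·3 = 78
‖A‖ = √100 = 10, ‖B‖ = √90 = 9.4868
cos = 78/(√100·√90) = 78/√9000 = 0.8222

0.8222


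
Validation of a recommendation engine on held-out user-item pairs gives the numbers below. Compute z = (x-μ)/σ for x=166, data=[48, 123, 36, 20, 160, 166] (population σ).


μ = 92.1667, σ = 59.6054
z = (166 - 92.1667)/59.6054 = 1.2387

1.2387


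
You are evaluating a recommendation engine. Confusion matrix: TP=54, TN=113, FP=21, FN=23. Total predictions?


Total = TP + TN + FP + FN
= 54 + 113 + 21 + 23
= 211
(Predicted positive: 75, predicted negative: 136)

211


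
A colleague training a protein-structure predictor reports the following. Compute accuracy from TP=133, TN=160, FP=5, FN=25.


Accuracy = (TP+TN)/(TP+TN+FP+FN)
= (133+160)/(323)
= 293/323 = 90.71%

90.71%


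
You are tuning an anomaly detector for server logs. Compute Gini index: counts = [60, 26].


Probabilities: [60/86, 26/86] ≈ [0.6977, 0.3023]
Σpᵢ² = (3600 + 676)/86² = 4276/7396
Gini = 1 - Σpᵢ² = 1 - 4276/7396 = 0.4218

0.4218


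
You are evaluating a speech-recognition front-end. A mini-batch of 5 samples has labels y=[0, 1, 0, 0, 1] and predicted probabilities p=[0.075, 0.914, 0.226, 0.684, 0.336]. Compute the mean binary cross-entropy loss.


L[0] = -ln(1-0.075) = -ln(0.925) = 0.078
L[1] = -ln(0.914) = 0.0899
L[2] = -ln(1-0.226) = -ln(0.774) = 0.2562
L[3] = -ln(1-0.684) = -ln(0.316) = 1.152
L[4] = -ln(0.336) = 1.0906
mean = (0.078 + 0.0899 + 0.2562 + 1.152 + 1.0906)/5 = 0.5333

0.5333


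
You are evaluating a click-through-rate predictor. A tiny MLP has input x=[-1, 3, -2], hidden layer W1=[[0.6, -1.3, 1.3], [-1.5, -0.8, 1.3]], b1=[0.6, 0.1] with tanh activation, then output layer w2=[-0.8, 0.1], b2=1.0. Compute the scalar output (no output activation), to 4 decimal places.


z1[0] = (0.6)·(-1) + (-1.3)·(3) + (1.3)·(-2) + 0.6 = -6.5
z1[1] = (-1.5)·(-1) + (-0.8)·(3) + (1.3)·(-2) + 0.1 = -3.4
h = tanh(z1) = [-1.0, -0.9978]
output = (-0.8)·(-1.0) + (0.1)·(-0.9978) + 1.0 = 1.7002

1.7002


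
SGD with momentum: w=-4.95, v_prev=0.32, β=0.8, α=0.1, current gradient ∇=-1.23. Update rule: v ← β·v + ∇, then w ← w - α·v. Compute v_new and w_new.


v_new = 0.8·0.32 - 1.23 = 0.256 - 1.23 = -0.974
w_new = -4.95 - 0.1·-0.974 = -4.95 + 0.0974 = -4.8526

v_new=-0.974, w_new=-4.8526


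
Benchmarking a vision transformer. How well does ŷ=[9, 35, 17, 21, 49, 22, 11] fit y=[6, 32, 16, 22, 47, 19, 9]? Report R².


ȳ = 21.5714
SS_res = Σ(y-ŷ)² = 37
SS_tot = Σ(y-ȳ)² = 1193.71
R² = 1 - SS_res/SS_tot = 1 - 0.031 = 0.969

0.969


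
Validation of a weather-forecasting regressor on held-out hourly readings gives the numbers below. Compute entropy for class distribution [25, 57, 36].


Probabilities: [25/118, 57/118, 36/118] ≈ [0.2119, 0.4831, 0.3051]
H = -((25/118)·log₂(25/118) + (57/118)·log₂(57/118) + (36/118)·log₂(36/118))
  = 1.5039 bits

1.5039 bits


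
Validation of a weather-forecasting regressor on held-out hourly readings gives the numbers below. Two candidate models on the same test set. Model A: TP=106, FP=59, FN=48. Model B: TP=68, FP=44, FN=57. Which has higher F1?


Model A: P=106/165=0.6424, R=106/154=0.6883, F1=2PR/(P+R)=2TP/(2TP+FP+FN)=212/319=0.6646
Model B: P=68/112=0.6071, R=68/125=0.544, F1=2PR/(P+R)=2TP/(2TP+FP+FN)=136/237=0.5738
0.6646 > 0.5738 → Model A

Model A


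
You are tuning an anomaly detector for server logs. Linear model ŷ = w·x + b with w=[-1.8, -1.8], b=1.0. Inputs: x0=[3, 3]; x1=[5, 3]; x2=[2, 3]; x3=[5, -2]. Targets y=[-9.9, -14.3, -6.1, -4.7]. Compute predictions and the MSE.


ŷ0 = (-1.8)·(3) + (-1.8)·(3) + 1.0 = -9.8
ŷ1 = (-1.8)·(5) + (-1.8)·(3) + 1.0 = -13.4
ŷ2 = (-1.8)·(2) + (-1.8)·(3) + 1.0 = -8.0
ŷ3 = (-1.8)·(5) + (-1.8)·(-2) + 1.0 = -4.4
errors² = [0.01, 0.81, 3.61, 0.09]
MSE = 4.5200/4 = 1.13

1.13


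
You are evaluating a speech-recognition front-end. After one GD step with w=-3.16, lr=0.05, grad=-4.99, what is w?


w_new = w - α·∇
= -3.16 - 0.05·-4.99
= -3.16 + 0.2495
= -2.9105

-2.9105


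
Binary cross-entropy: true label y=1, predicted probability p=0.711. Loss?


BCE = -[y·ln(p) + (1-y)·ln(1-p)]
= -1·ln(0.711) - 0
= -ln(0.711) = 0.3411

0.3411


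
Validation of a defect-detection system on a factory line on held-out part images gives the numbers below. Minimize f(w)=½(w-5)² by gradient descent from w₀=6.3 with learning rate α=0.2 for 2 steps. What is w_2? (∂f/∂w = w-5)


step 1: grad = 6.3-5 = 1.3; w = 6.3 - 0.2·(1.3) = 6.04
step 2: grad = 6.04-5 = 1.04; w = 6.04 - 0.2·(1.04) = 5.832

5.832


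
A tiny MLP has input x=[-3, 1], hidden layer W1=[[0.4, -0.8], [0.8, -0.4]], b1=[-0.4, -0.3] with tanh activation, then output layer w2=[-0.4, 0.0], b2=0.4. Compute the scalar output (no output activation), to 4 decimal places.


z1[0] = (0.4)·(-3) + (-0.8)·(1) - 0.4 = -2.4
z1[1] = (0.8)·(-3) + (-0.4)·(1) - 0.3 = -3.1
h = tanh(z1) = [-0.9837, -0.9959]
output = (-0.4)·(-0.9837) + (0.0)·(-0.9959) + 0.4 = 0.7935

0.7935
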